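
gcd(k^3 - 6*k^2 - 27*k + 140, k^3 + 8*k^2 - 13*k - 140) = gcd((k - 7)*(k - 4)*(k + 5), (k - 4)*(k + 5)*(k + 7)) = k^2 + k - 20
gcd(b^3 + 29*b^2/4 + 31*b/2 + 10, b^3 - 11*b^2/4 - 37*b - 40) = b^2 + 21*b/4 + 5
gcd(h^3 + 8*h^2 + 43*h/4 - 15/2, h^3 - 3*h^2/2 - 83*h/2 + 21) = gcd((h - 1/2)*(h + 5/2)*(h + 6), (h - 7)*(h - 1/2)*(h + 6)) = h^2 + 11*h/2 - 3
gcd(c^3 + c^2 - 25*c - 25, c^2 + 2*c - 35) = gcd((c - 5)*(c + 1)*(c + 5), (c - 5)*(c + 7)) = c - 5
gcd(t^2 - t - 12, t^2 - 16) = t - 4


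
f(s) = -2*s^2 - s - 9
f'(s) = -4*s - 1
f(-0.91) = -9.75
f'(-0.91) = 2.64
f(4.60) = -55.92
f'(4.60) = -19.40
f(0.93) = -11.66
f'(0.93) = -4.72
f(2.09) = -19.83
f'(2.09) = -9.36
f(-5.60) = -66.12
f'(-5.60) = 21.40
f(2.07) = -19.64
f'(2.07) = -9.28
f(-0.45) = -8.96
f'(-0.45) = 0.80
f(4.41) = -52.31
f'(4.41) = -18.64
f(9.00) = -180.00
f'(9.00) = -37.00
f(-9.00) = -162.00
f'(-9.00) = 35.00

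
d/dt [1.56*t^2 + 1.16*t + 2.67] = 3.12*t + 1.16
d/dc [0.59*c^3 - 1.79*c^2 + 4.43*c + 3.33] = 1.77*c^2 - 3.58*c + 4.43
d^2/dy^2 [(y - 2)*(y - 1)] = 2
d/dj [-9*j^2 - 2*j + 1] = -18*j - 2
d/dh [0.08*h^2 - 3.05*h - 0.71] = 0.16*h - 3.05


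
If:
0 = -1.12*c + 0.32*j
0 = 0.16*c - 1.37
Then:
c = 8.56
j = 29.97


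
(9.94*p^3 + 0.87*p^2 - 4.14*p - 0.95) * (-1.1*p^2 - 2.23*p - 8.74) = -10.934*p^5 - 23.1232*p^4 - 84.2617*p^3 + 2.6734*p^2 + 38.3021*p + 8.303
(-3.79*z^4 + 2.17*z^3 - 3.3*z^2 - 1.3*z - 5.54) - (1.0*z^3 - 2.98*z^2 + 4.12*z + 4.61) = -3.79*z^4 + 1.17*z^3 - 0.32*z^2 - 5.42*z - 10.15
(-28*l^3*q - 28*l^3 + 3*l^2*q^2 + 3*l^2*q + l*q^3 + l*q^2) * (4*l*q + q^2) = -112*l^4*q^2 - 112*l^4*q - 16*l^3*q^3 - 16*l^3*q^2 + 7*l^2*q^4 + 7*l^2*q^3 + l*q^5 + l*q^4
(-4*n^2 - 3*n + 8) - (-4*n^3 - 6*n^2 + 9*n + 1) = 4*n^3 + 2*n^2 - 12*n + 7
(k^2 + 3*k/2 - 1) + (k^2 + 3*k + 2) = 2*k^2 + 9*k/2 + 1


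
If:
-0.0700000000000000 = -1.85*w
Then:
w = 0.04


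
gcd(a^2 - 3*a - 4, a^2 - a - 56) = 1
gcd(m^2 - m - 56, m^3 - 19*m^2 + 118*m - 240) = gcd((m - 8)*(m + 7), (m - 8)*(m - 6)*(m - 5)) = m - 8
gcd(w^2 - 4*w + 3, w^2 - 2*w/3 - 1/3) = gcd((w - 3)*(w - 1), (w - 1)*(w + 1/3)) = w - 1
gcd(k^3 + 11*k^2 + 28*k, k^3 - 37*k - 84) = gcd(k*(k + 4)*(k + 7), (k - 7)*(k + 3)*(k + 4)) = k + 4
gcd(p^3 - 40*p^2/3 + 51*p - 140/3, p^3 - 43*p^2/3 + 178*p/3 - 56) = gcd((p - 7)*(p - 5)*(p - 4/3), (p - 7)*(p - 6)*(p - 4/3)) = p^2 - 25*p/3 + 28/3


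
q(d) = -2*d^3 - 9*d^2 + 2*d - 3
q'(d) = -6*d^2 - 18*d + 2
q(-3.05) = -36.08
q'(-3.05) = 1.09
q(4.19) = -299.75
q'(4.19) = -178.76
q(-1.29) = -16.26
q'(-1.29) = 15.24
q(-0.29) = -4.29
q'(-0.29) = 6.72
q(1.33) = -20.97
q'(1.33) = -32.55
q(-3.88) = -29.43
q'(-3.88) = -18.49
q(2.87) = -118.67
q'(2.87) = -99.08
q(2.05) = -53.95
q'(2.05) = -60.12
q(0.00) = -3.00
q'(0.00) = 2.00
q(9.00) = -2172.00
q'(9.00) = -646.00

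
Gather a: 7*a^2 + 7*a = 7*a^2 + 7*a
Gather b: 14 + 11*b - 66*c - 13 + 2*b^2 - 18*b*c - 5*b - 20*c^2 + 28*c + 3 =2*b^2 + b*(6 - 18*c) - 20*c^2 - 38*c + 4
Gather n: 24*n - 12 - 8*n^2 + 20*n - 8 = -8*n^2 + 44*n - 20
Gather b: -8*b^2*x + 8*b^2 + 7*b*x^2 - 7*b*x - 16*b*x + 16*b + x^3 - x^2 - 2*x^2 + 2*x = b^2*(8 - 8*x) + b*(7*x^2 - 23*x + 16) + x^3 - 3*x^2 + 2*x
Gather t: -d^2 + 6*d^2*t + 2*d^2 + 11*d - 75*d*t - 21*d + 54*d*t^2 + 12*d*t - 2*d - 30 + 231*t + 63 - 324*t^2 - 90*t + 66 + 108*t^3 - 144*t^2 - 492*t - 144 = d^2 - 12*d + 108*t^3 + t^2*(54*d - 468) + t*(6*d^2 - 63*d - 351) - 45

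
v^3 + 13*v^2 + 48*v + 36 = (v + 1)*(v + 6)^2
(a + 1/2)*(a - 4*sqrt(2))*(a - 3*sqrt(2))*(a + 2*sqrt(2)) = a^4 - 5*sqrt(2)*a^3 + a^3/2 - 4*a^2 - 5*sqrt(2)*a^2/2 - 2*a + 48*sqrt(2)*a + 24*sqrt(2)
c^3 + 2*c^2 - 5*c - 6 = (c - 2)*(c + 1)*(c + 3)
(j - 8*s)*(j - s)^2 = j^3 - 10*j^2*s + 17*j*s^2 - 8*s^3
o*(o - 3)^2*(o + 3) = o^4 - 3*o^3 - 9*o^2 + 27*o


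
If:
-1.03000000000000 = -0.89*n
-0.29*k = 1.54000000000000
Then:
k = -5.31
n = 1.16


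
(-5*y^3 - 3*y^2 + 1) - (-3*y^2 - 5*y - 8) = -5*y^3 + 5*y + 9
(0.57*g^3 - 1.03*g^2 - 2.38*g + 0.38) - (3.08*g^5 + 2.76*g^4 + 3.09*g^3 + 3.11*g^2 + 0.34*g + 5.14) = -3.08*g^5 - 2.76*g^4 - 2.52*g^3 - 4.14*g^2 - 2.72*g - 4.76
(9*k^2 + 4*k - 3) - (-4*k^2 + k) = 13*k^2 + 3*k - 3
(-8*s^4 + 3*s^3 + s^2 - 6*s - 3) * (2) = -16*s^4 + 6*s^3 + 2*s^2 - 12*s - 6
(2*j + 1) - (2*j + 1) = 0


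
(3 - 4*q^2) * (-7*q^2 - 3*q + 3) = 28*q^4 + 12*q^3 - 33*q^2 - 9*q + 9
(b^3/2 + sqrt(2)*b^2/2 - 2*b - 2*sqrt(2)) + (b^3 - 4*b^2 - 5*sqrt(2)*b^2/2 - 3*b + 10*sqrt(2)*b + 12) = 3*b^3/2 - 4*b^2 - 2*sqrt(2)*b^2 - 5*b + 10*sqrt(2)*b - 2*sqrt(2) + 12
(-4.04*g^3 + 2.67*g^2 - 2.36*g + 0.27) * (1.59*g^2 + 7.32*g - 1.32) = -6.4236*g^5 - 25.3275*g^4 + 21.1248*g^3 - 20.3703*g^2 + 5.0916*g - 0.3564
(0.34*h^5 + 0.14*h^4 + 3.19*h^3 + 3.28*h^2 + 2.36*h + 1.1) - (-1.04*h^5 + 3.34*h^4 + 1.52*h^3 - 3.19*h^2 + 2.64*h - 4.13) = 1.38*h^5 - 3.2*h^4 + 1.67*h^3 + 6.47*h^2 - 0.28*h + 5.23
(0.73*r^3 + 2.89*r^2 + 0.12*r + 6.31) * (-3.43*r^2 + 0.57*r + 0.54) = -2.5039*r^5 - 9.4966*r^4 + 1.6299*r^3 - 20.0143*r^2 + 3.6615*r + 3.4074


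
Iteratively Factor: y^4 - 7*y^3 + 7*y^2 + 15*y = (y + 1)*(y^3 - 8*y^2 + 15*y) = (y - 5)*(y + 1)*(y^2 - 3*y) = y*(y - 5)*(y + 1)*(y - 3)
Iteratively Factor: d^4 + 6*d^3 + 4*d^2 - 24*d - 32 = (d + 2)*(d^3 + 4*d^2 - 4*d - 16) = (d + 2)*(d + 4)*(d^2 - 4) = (d + 2)^2*(d + 4)*(d - 2)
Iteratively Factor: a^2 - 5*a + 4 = (a - 1)*(a - 4)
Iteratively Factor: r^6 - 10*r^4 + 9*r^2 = (r - 3)*(r^5 + 3*r^4 - r^3 - 3*r^2) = (r - 3)*(r + 1)*(r^4 + 2*r^3 - 3*r^2) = (r - 3)*(r + 1)*(r + 3)*(r^3 - r^2) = r*(r - 3)*(r + 1)*(r + 3)*(r^2 - r) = r^2*(r - 3)*(r + 1)*(r + 3)*(r - 1)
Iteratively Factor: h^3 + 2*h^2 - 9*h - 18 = (h + 3)*(h^2 - h - 6) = (h + 2)*(h + 3)*(h - 3)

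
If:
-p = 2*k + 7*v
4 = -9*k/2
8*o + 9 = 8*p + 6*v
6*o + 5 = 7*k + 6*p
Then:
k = -8/9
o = 556/81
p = 1415/162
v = -161/162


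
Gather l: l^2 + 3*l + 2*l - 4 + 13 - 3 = l^2 + 5*l + 6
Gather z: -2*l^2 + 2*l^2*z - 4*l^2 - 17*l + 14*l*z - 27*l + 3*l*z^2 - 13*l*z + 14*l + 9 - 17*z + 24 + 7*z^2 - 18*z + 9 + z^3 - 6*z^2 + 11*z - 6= -6*l^2 - 30*l + z^3 + z^2*(3*l + 1) + z*(2*l^2 + l - 24) + 36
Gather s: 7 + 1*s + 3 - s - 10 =0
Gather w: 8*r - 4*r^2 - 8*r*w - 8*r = -4*r^2 - 8*r*w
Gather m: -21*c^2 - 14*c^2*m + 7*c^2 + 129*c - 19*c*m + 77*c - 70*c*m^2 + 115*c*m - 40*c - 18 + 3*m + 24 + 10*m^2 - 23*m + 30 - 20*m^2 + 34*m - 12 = -14*c^2 + 166*c + m^2*(-70*c - 10) + m*(-14*c^2 + 96*c + 14) + 24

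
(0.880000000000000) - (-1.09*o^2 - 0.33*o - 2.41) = 1.09*o^2 + 0.33*o + 3.29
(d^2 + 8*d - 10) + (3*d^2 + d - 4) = 4*d^2 + 9*d - 14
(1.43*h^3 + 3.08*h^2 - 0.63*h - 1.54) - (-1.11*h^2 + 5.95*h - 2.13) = 1.43*h^3 + 4.19*h^2 - 6.58*h + 0.59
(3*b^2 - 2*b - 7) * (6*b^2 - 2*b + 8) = 18*b^4 - 18*b^3 - 14*b^2 - 2*b - 56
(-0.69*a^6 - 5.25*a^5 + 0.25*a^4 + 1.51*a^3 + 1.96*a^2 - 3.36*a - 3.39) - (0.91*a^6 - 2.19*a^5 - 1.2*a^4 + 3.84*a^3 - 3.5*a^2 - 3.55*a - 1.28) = -1.6*a^6 - 3.06*a^5 + 1.45*a^4 - 2.33*a^3 + 5.46*a^2 + 0.19*a - 2.11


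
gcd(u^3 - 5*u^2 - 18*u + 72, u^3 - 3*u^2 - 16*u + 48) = u^2 + u - 12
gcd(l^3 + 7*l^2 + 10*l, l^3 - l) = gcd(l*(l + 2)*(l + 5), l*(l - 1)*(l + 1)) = l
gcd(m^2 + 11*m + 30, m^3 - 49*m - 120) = m + 5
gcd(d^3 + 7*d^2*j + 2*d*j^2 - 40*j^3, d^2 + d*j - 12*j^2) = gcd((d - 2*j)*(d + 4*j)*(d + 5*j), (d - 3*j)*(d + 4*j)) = d + 4*j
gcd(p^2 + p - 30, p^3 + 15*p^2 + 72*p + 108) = p + 6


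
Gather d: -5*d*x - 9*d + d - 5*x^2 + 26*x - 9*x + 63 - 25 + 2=d*(-5*x - 8) - 5*x^2 + 17*x + 40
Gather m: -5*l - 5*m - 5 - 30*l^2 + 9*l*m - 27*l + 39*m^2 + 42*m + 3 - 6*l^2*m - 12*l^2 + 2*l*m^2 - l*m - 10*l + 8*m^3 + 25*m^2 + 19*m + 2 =-42*l^2 - 42*l + 8*m^3 + m^2*(2*l + 64) + m*(-6*l^2 + 8*l + 56)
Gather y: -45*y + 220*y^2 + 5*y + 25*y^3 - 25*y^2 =25*y^3 + 195*y^2 - 40*y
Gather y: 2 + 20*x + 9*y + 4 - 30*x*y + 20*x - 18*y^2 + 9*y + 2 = 40*x - 18*y^2 + y*(18 - 30*x) + 8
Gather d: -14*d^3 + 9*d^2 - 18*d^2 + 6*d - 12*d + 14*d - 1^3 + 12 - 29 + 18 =-14*d^3 - 9*d^2 + 8*d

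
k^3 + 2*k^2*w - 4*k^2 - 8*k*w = k*(k - 4)*(k + 2*w)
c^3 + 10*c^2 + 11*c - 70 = (c - 2)*(c + 5)*(c + 7)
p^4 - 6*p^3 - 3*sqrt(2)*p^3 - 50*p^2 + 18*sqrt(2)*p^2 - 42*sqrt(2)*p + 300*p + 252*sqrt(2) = (p - 6)*(p - 7*sqrt(2))*(p + sqrt(2))*(p + 3*sqrt(2))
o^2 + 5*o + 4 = (o + 1)*(o + 4)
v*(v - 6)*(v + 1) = v^3 - 5*v^2 - 6*v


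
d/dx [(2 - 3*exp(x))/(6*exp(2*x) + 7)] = (18*exp(2*x) - 24*exp(x) - 21)*exp(x)/(36*exp(4*x) + 84*exp(2*x) + 49)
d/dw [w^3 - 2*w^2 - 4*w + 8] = 3*w^2 - 4*w - 4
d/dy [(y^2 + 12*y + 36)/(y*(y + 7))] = (-5*y^2 - 72*y - 252)/(y^2*(y^2 + 14*y + 49))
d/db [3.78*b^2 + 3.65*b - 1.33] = 7.56*b + 3.65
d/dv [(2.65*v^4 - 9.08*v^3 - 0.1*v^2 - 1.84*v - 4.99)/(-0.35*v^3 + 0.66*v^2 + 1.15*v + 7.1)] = (-0.9275*v^6 + 3.498*v^5 + 3.1147*v^4 + 53.088*v^3 - 197.5441*v^2 + 5.1668*v - 7.3255)/(0.1225*v^6 - 0.462*v^5 - 0.3694*v^4 - 3.452*v^3 + 10.6945*v^2 + 16.33*v + 50.41)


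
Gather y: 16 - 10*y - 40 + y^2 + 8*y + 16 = y^2 - 2*y - 8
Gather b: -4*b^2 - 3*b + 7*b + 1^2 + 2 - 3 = -4*b^2 + 4*b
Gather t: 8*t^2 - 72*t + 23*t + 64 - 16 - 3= 8*t^2 - 49*t + 45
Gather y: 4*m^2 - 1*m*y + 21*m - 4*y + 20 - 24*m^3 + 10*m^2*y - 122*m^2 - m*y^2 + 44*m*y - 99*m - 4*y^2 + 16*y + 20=-24*m^3 - 118*m^2 - 78*m + y^2*(-m - 4) + y*(10*m^2 + 43*m + 12) + 40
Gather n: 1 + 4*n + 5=4*n + 6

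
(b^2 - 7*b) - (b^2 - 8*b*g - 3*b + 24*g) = 8*b*g - 4*b - 24*g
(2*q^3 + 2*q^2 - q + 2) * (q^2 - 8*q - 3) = 2*q^5 - 14*q^4 - 23*q^3 + 4*q^2 - 13*q - 6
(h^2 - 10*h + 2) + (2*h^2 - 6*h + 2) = 3*h^2 - 16*h + 4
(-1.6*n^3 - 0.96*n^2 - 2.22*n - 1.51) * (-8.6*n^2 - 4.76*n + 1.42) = 13.76*n^5 + 15.872*n^4 + 21.3896*n^3 + 22.19*n^2 + 4.0352*n - 2.1442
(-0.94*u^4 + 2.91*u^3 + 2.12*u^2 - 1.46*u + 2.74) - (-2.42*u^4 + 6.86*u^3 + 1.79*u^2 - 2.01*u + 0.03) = 1.48*u^4 - 3.95*u^3 + 0.33*u^2 + 0.55*u + 2.71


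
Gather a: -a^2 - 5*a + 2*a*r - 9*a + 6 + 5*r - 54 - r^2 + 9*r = -a^2 + a*(2*r - 14) - r^2 + 14*r - 48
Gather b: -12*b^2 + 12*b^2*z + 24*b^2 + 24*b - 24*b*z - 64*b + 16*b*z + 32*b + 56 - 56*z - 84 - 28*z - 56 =b^2*(12*z + 12) + b*(-8*z - 8) - 84*z - 84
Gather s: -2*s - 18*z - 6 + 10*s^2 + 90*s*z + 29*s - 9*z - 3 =10*s^2 + s*(90*z + 27) - 27*z - 9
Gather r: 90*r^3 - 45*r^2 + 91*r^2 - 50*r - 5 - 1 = 90*r^3 + 46*r^2 - 50*r - 6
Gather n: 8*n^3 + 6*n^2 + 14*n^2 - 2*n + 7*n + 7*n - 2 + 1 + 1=8*n^3 + 20*n^2 + 12*n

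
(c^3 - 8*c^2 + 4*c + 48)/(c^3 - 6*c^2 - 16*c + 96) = (c + 2)/(c + 4)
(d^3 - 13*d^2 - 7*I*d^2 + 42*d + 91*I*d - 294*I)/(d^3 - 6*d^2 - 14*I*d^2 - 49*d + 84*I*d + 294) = (d - 7)/(d - 7*I)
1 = 1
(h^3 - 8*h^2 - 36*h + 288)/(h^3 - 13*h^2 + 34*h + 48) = (h + 6)/(h + 1)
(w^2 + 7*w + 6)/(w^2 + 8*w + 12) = (w + 1)/(w + 2)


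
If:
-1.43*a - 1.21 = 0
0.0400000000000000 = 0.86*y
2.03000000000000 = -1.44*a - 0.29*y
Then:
No Solution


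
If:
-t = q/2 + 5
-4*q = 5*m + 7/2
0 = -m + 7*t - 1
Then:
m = 527/54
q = -353/27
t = 83/54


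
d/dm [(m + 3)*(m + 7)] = 2*m + 10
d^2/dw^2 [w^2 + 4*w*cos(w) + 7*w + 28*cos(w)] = -4*w*cos(w) - 8*sin(w) - 28*cos(w) + 2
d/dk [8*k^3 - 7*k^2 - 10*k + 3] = 24*k^2 - 14*k - 10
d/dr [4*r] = 4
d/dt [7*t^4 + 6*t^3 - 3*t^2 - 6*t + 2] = 28*t^3 + 18*t^2 - 6*t - 6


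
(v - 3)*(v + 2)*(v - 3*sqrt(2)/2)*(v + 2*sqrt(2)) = v^4 - v^3 + sqrt(2)*v^3/2 - 12*v^2 - sqrt(2)*v^2/2 - 3*sqrt(2)*v + 6*v + 36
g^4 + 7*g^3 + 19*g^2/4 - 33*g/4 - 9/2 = (g - 1)*(g + 1/2)*(g + 3/2)*(g + 6)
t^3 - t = t*(t - 1)*(t + 1)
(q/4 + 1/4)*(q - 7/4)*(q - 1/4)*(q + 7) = q^4/4 + 3*q^3/2 - 137*q^2/64 - 21*q/8 + 49/64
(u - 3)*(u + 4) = u^2 + u - 12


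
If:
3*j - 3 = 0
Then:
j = 1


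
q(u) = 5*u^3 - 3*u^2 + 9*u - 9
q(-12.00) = -9189.00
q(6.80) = 1485.64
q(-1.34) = -38.48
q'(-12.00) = 2241.00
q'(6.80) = 661.80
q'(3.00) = 126.00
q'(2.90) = 117.75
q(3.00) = 126.00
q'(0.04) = 8.78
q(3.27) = 163.18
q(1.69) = 21.78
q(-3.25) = -241.58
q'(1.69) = 41.70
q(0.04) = -8.64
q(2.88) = 111.48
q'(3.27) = 149.77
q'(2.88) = 116.14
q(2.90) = 113.82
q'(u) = 15*u^2 - 6*u + 9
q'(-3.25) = 186.94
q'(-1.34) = 43.97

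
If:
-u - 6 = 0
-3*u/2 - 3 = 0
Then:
No Solution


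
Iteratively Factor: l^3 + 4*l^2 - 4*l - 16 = (l + 4)*(l^2 - 4) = (l + 2)*(l + 4)*(l - 2)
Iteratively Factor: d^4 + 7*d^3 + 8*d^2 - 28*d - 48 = (d - 2)*(d^3 + 9*d^2 + 26*d + 24) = (d - 2)*(d + 4)*(d^2 + 5*d + 6) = (d - 2)*(d + 3)*(d + 4)*(d + 2)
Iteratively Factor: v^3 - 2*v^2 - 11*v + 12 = (v - 1)*(v^2 - v - 12) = (v - 4)*(v - 1)*(v + 3)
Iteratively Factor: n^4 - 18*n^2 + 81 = (n + 3)*(n^3 - 3*n^2 - 9*n + 27) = (n - 3)*(n + 3)*(n^2 - 9) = (n - 3)^2*(n + 3)*(n + 3)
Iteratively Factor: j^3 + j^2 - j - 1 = (j + 1)*(j^2 - 1) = (j + 1)^2*(j - 1)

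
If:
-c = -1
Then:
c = 1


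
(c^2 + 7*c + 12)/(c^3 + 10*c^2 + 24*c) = (c + 3)/(c*(c + 6))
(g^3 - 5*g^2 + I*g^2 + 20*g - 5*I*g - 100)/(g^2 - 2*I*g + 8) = (g^2 + 5*g*(-1 + I) - 25*I)/(g + 2*I)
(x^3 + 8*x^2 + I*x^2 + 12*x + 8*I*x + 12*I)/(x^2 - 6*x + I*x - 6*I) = (x^2 + 8*x + 12)/(x - 6)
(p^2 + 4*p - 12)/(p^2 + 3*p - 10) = (p + 6)/(p + 5)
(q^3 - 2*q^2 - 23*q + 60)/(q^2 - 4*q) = q + 2 - 15/q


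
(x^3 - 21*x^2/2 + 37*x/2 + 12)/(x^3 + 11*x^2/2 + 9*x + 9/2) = (2*x^3 - 21*x^2 + 37*x + 24)/(2*x^3 + 11*x^2 + 18*x + 9)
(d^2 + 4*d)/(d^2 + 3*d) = (d + 4)/(d + 3)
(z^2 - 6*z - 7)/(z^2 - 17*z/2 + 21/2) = 2*(z + 1)/(2*z - 3)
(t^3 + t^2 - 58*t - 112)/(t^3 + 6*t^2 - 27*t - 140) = (t^2 - 6*t - 16)/(t^2 - t - 20)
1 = 1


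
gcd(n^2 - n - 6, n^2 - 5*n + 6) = n - 3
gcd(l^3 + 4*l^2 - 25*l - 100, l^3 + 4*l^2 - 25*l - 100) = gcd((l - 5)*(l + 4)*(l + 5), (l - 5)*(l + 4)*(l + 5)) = l^3 + 4*l^2 - 25*l - 100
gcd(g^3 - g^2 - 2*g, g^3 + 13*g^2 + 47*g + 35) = g + 1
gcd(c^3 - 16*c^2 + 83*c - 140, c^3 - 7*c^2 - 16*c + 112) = c^2 - 11*c + 28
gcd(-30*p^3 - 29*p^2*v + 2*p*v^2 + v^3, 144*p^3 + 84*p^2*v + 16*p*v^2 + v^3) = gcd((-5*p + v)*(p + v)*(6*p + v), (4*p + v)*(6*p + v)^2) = 6*p + v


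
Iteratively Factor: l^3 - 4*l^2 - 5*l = (l + 1)*(l^2 - 5*l) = l*(l + 1)*(l - 5)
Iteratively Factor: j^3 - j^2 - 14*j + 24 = (j - 2)*(j^2 + j - 12) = (j - 3)*(j - 2)*(j + 4)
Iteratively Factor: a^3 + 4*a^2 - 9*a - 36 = (a + 3)*(a^2 + a - 12) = (a - 3)*(a + 3)*(a + 4)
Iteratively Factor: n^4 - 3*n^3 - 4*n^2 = (n - 4)*(n^3 + n^2) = n*(n - 4)*(n^2 + n) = n*(n - 4)*(n + 1)*(n)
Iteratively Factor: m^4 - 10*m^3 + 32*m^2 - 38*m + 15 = (m - 1)*(m^3 - 9*m^2 + 23*m - 15) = (m - 5)*(m - 1)*(m^2 - 4*m + 3) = (m - 5)*(m - 3)*(m - 1)*(m - 1)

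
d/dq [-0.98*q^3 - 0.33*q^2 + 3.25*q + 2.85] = -2.94*q^2 - 0.66*q + 3.25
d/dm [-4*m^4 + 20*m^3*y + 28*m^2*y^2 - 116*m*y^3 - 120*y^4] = -16*m^3 + 60*m^2*y + 56*m*y^2 - 116*y^3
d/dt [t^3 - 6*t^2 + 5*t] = 3*t^2 - 12*t + 5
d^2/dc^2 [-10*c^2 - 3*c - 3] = -20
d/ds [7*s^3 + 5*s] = 21*s^2 + 5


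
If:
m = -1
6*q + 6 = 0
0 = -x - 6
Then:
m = -1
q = -1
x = -6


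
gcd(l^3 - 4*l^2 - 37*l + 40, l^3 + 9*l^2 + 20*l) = l + 5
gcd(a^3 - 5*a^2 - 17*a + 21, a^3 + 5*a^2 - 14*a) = 1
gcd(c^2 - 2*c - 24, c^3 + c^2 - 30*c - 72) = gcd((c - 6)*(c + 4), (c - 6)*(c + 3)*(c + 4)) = c^2 - 2*c - 24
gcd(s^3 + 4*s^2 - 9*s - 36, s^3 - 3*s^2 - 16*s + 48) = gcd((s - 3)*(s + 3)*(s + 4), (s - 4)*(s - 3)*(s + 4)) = s^2 + s - 12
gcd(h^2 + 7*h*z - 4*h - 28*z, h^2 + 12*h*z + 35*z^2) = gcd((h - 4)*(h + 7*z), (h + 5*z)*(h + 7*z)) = h + 7*z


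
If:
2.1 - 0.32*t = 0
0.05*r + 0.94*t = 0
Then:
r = -123.38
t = 6.56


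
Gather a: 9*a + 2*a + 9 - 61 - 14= 11*a - 66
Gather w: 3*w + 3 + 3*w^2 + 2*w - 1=3*w^2 + 5*w + 2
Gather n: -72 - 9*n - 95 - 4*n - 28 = -13*n - 195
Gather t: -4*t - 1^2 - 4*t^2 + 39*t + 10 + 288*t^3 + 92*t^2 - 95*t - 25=288*t^3 + 88*t^2 - 60*t - 16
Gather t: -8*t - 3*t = -11*t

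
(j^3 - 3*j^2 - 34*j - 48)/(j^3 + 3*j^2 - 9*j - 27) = (j^2 - 6*j - 16)/(j^2 - 9)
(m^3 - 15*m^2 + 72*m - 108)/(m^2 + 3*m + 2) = (m^3 - 15*m^2 + 72*m - 108)/(m^2 + 3*m + 2)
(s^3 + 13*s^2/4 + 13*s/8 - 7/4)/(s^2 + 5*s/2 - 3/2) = (4*s^2 + 15*s + 14)/(4*(s + 3))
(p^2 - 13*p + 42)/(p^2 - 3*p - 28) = (p - 6)/(p + 4)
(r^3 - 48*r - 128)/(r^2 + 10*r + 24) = (r^2 - 4*r - 32)/(r + 6)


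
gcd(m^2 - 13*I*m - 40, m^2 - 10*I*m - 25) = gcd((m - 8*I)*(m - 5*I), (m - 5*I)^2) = m - 5*I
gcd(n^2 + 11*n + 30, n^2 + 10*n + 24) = n + 6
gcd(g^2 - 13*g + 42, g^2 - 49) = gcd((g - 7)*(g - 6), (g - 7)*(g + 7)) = g - 7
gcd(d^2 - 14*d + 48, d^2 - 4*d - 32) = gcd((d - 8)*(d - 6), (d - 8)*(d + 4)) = d - 8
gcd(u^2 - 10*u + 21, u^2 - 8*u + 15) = u - 3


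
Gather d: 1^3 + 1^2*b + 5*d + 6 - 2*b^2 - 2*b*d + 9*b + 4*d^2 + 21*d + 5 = -2*b^2 + 10*b + 4*d^2 + d*(26 - 2*b) + 12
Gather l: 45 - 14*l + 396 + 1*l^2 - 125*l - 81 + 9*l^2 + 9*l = 10*l^2 - 130*l + 360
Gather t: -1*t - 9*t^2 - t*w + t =-9*t^2 - t*w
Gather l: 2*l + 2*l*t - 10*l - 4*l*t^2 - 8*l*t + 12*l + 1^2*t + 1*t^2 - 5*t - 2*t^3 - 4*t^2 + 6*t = l*(-4*t^2 - 6*t + 4) - 2*t^3 - 3*t^2 + 2*t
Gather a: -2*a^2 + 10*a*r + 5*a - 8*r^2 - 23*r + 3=-2*a^2 + a*(10*r + 5) - 8*r^2 - 23*r + 3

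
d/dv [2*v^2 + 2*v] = 4*v + 2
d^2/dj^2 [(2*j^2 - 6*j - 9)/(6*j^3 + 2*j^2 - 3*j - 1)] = 2*(72*j^6 - 648*j^5 - 2052*j^4 - 900*j^3 + 174*j^2 - 36*j - 79)/(216*j^9 + 216*j^8 - 252*j^7 - 316*j^6 + 54*j^5 + 150*j^4 + 27*j^3 - 21*j^2 - 9*j - 1)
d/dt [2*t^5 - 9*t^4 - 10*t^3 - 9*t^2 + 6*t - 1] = 10*t^4 - 36*t^3 - 30*t^2 - 18*t + 6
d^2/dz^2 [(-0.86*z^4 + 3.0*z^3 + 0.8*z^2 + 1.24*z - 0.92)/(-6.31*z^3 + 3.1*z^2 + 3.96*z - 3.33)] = (-4.54747350886464e-13*z^7 - 121.563888*z^6 - 791.087892*z^5 + 1249.25628*z^4 - 456.238576*z^3 + 530.02812*z^2 - 324.627696*z - 2.59704)/(251.239591*z^9 - 370.28973*z^8 - 291.097968*z^7 + 832.741199*z^6 - 208.142892*z^5 - 549.087228*z^4 + 393.088221*z^3 + 53.532414*z^2 - 131.736132*z + 36.926037)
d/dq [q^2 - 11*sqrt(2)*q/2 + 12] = 2*q - 11*sqrt(2)/2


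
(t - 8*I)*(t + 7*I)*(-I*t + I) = -I*t^3 - t^2 + I*t^2 + t - 56*I*t + 56*I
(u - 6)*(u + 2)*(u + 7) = u^3 + 3*u^2 - 40*u - 84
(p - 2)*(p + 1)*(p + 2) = p^3 + p^2 - 4*p - 4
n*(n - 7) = n^2 - 7*n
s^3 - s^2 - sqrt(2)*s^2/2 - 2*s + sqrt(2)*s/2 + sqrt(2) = (s - 2)*(s + 1)*(s - sqrt(2)/2)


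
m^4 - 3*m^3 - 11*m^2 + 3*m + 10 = (m - 5)*(m - 1)*(m + 1)*(m + 2)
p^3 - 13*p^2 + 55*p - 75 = (p - 5)^2*(p - 3)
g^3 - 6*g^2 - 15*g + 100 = (g - 5)^2*(g + 4)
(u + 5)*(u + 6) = u^2 + 11*u + 30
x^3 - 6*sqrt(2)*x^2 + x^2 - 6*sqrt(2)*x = x*(x + 1)*(x - 6*sqrt(2))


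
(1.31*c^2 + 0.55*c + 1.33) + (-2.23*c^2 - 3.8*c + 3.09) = -0.92*c^2 - 3.25*c + 4.42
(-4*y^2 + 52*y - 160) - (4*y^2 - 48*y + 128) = -8*y^2 + 100*y - 288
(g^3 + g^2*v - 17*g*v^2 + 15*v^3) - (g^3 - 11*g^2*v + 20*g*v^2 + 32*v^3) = 12*g^2*v - 37*g*v^2 - 17*v^3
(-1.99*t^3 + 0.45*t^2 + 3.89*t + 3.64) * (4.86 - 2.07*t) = 4.1193*t^4 - 10.6029*t^3 - 5.8653*t^2 + 11.3706*t + 17.6904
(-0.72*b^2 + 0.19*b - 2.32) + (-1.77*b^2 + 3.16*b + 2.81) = -2.49*b^2 + 3.35*b + 0.49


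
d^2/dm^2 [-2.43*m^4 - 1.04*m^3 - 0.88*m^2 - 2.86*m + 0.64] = -29.16*m^2 - 6.24*m - 1.76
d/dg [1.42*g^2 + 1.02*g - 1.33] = 2.84*g + 1.02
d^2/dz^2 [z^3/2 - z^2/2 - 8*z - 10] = 3*z - 1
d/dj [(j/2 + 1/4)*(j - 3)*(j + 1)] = 3*j^2/2 - 3*j/2 - 2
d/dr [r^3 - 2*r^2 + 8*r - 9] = 3*r^2 - 4*r + 8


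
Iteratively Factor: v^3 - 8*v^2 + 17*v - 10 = (v - 5)*(v^2 - 3*v + 2) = (v - 5)*(v - 1)*(v - 2)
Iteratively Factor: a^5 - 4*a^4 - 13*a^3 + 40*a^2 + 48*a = (a + 3)*(a^4 - 7*a^3 + 8*a^2 + 16*a) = a*(a + 3)*(a^3 - 7*a^2 + 8*a + 16) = a*(a - 4)*(a + 3)*(a^2 - 3*a - 4) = a*(a - 4)*(a + 1)*(a + 3)*(a - 4)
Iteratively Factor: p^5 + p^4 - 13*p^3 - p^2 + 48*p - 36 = (p + 3)*(p^4 - 2*p^3 - 7*p^2 + 20*p - 12) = (p - 2)*(p + 3)*(p^3 - 7*p + 6) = (p - 2)*(p + 3)^2*(p^2 - 3*p + 2) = (p - 2)^2*(p + 3)^2*(p - 1)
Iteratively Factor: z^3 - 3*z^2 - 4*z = (z + 1)*(z^2 - 4*z) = z*(z + 1)*(z - 4)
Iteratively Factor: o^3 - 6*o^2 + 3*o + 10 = (o + 1)*(o^2 - 7*o + 10) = (o - 2)*(o + 1)*(o - 5)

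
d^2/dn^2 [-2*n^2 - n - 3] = -4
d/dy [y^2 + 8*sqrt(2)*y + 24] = 2*y + 8*sqrt(2)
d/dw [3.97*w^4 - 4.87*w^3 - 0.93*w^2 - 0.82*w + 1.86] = 15.88*w^3 - 14.61*w^2 - 1.86*w - 0.82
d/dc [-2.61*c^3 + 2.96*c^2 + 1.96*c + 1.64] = -7.83*c^2 + 5.92*c + 1.96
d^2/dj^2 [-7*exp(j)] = -7*exp(j)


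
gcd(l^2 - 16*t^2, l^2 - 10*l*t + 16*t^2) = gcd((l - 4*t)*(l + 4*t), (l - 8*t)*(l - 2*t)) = 1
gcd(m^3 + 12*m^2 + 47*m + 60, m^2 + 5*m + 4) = m + 4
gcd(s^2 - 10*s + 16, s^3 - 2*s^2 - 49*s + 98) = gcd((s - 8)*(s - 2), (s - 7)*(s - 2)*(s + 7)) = s - 2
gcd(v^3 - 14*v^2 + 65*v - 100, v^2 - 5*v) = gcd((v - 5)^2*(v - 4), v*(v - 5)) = v - 5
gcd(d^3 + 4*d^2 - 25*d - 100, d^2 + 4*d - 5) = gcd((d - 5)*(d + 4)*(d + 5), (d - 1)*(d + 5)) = d + 5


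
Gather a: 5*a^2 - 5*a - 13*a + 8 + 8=5*a^2 - 18*a + 16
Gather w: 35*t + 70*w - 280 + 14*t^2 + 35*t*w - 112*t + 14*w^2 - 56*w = 14*t^2 - 77*t + 14*w^2 + w*(35*t + 14) - 280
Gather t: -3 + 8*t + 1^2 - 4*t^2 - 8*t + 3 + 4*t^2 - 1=0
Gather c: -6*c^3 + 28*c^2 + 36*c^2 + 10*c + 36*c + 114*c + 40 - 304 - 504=-6*c^3 + 64*c^2 + 160*c - 768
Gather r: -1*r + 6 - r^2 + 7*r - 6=-r^2 + 6*r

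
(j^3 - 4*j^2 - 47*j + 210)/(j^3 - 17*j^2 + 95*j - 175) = (j^2 + j - 42)/(j^2 - 12*j + 35)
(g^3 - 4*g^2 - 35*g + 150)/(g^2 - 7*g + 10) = (g^2 + g - 30)/(g - 2)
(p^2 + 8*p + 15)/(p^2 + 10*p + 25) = (p + 3)/(p + 5)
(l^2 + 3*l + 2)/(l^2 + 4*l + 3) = (l + 2)/(l + 3)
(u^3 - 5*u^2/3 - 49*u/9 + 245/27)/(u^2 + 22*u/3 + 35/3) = (u^2 - 4*u + 35/9)/(u + 5)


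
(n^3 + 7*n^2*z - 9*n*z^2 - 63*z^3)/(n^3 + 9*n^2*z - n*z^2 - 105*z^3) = (n + 3*z)/(n + 5*z)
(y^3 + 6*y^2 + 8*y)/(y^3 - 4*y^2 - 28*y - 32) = y*(y + 4)/(y^2 - 6*y - 16)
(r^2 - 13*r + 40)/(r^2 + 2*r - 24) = (r^2 - 13*r + 40)/(r^2 + 2*r - 24)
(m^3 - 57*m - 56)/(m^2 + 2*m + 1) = (m^2 - m - 56)/(m + 1)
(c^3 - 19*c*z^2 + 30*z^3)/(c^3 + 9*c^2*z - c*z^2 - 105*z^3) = (c - 2*z)/(c + 7*z)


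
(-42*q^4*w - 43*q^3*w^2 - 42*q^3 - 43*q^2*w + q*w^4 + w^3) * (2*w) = -84*q^4*w^2 - 86*q^3*w^3 - 84*q^3*w - 86*q^2*w^2 + 2*q*w^5 + 2*w^4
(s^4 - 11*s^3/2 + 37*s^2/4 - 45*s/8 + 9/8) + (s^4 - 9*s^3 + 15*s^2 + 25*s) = 2*s^4 - 29*s^3/2 + 97*s^2/4 + 155*s/8 + 9/8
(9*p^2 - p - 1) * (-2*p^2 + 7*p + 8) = -18*p^4 + 65*p^3 + 67*p^2 - 15*p - 8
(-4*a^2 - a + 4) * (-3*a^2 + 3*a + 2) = 12*a^4 - 9*a^3 - 23*a^2 + 10*a + 8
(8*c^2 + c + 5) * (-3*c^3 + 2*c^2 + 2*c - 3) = -24*c^5 + 13*c^4 + 3*c^3 - 12*c^2 + 7*c - 15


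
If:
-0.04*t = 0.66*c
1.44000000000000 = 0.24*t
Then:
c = -0.36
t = 6.00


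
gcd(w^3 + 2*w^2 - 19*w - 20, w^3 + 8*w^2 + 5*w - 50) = w + 5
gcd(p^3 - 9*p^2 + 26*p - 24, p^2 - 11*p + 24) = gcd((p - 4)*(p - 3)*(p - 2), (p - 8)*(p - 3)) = p - 3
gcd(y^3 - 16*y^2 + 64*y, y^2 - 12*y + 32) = y - 8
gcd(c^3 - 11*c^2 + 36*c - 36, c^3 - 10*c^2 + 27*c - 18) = c^2 - 9*c + 18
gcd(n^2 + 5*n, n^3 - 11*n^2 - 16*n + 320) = n + 5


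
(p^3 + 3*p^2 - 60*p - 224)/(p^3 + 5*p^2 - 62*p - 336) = (p + 4)/(p + 6)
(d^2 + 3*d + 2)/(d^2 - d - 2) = (d + 2)/(d - 2)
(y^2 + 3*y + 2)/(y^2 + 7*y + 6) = (y + 2)/(y + 6)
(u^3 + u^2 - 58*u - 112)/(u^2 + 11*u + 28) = (u^2 - 6*u - 16)/(u + 4)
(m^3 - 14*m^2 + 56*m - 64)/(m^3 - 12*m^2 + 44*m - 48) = (m - 8)/(m - 6)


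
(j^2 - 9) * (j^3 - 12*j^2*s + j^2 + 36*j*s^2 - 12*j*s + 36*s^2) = j^5 - 12*j^4*s + j^4 + 36*j^3*s^2 - 12*j^3*s - 9*j^3 + 36*j^2*s^2 + 108*j^2*s - 9*j^2 - 324*j*s^2 + 108*j*s - 324*s^2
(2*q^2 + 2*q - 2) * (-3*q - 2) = -6*q^3 - 10*q^2 + 2*q + 4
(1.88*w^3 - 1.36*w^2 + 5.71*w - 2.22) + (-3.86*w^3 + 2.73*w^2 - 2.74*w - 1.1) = -1.98*w^3 + 1.37*w^2 + 2.97*w - 3.32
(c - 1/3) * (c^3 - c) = c^4 - c^3/3 - c^2 + c/3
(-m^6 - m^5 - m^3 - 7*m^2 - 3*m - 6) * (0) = 0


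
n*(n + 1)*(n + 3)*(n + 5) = n^4 + 9*n^3 + 23*n^2 + 15*n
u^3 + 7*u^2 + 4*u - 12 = (u - 1)*(u + 2)*(u + 6)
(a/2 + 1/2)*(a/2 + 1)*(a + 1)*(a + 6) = a^4/4 + 5*a^3/2 + 29*a^2/4 + 8*a + 3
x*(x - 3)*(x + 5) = x^3 + 2*x^2 - 15*x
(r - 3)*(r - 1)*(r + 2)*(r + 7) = r^4 + 5*r^3 - 19*r^2 - 29*r + 42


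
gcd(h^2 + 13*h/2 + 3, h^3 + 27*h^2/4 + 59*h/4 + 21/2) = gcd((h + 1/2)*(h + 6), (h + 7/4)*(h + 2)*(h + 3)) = 1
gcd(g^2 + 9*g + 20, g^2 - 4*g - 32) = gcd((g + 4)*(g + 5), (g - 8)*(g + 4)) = g + 4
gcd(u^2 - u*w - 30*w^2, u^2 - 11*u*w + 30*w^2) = u - 6*w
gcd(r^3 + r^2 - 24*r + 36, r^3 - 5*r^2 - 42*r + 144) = r^2 + 3*r - 18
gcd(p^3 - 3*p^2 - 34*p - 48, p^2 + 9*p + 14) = p + 2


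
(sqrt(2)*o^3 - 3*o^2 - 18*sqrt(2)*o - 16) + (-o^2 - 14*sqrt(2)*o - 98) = sqrt(2)*o^3 - 4*o^2 - 32*sqrt(2)*o - 114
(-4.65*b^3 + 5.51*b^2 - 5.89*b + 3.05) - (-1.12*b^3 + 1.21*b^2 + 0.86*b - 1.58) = -3.53*b^3 + 4.3*b^2 - 6.75*b + 4.63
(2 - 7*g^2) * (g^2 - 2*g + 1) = -7*g^4 + 14*g^3 - 5*g^2 - 4*g + 2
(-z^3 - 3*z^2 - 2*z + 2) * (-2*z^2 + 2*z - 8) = 2*z^5 + 4*z^4 + 6*z^3 + 16*z^2 + 20*z - 16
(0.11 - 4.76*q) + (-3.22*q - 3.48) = -7.98*q - 3.37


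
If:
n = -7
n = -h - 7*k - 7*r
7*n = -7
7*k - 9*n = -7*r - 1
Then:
No Solution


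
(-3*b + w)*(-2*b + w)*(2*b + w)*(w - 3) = 12*b^3*w - 36*b^3 - 4*b^2*w^2 + 12*b^2*w - 3*b*w^3 + 9*b*w^2 + w^4 - 3*w^3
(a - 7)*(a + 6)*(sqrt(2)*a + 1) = sqrt(2)*a^3 - sqrt(2)*a^2 + a^2 - 42*sqrt(2)*a - a - 42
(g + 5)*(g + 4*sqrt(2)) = g^2 + 5*g + 4*sqrt(2)*g + 20*sqrt(2)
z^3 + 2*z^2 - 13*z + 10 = (z - 2)*(z - 1)*(z + 5)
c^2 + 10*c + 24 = (c + 4)*(c + 6)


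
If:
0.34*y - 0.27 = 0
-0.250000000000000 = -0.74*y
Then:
No Solution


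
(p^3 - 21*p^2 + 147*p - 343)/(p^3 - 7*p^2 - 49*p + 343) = (p - 7)/(p + 7)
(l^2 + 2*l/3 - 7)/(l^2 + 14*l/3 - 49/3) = (l + 3)/(l + 7)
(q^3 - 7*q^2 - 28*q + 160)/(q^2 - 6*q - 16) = (q^2 + q - 20)/(q + 2)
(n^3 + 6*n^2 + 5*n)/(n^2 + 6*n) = (n^2 + 6*n + 5)/(n + 6)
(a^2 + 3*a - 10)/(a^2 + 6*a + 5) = (a - 2)/(a + 1)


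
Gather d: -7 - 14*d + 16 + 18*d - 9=4*d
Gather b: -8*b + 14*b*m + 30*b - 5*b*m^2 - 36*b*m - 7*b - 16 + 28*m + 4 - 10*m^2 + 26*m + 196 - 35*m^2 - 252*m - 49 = b*(-5*m^2 - 22*m + 15) - 45*m^2 - 198*m + 135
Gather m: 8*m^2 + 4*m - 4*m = 8*m^2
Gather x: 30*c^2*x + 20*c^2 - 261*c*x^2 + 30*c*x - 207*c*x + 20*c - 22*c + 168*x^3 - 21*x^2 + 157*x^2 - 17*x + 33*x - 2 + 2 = 20*c^2 - 2*c + 168*x^3 + x^2*(136 - 261*c) + x*(30*c^2 - 177*c + 16)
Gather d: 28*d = 28*d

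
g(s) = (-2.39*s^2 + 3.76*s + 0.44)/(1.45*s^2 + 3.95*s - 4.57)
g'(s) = (3.76 - 4.78*s)/(1.45*s^2 + 3.95*s - 4.57) + (-2.9*s - 3.95)*(-2.39*s^2 + 3.76*s + 0.44)/(1.45*s^2 + 3.95*s - 4.57)^2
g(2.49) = -0.35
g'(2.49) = -0.30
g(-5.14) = -6.11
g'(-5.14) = -2.87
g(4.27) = -0.70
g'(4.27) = -0.14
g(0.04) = -0.13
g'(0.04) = -0.93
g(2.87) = -0.45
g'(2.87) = -0.24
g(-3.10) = 11.87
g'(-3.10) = -27.21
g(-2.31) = 3.52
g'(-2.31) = -4.11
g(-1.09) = 0.91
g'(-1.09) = -1.15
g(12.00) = -1.19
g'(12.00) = -0.03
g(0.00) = -0.10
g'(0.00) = -0.91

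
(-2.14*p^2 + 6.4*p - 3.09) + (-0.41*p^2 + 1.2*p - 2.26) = -2.55*p^2 + 7.6*p - 5.35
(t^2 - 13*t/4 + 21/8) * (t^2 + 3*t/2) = t^4 - 7*t^3/4 - 9*t^2/4 + 63*t/16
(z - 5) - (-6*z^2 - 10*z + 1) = 6*z^2 + 11*z - 6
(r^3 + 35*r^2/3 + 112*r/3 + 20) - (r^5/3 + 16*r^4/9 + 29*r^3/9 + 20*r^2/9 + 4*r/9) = -r^5/3 - 16*r^4/9 - 20*r^3/9 + 85*r^2/9 + 332*r/9 + 20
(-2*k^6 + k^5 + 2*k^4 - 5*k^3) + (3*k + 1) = -2*k^6 + k^5 + 2*k^4 - 5*k^3 + 3*k + 1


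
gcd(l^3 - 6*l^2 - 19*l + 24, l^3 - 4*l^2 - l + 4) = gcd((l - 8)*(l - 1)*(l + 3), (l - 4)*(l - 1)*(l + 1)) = l - 1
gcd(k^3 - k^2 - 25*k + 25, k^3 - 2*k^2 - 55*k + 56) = k - 1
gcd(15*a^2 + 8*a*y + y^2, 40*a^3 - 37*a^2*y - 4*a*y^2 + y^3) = 5*a + y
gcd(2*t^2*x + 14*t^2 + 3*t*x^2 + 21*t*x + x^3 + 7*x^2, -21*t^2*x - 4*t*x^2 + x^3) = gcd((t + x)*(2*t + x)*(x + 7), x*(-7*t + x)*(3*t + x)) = 1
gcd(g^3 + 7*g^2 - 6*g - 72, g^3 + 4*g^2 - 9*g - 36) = g^2 + g - 12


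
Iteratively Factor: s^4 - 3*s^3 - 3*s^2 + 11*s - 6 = (s - 1)*(s^3 - 2*s^2 - 5*s + 6) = (s - 1)^2*(s^2 - s - 6) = (s - 1)^2*(s + 2)*(s - 3)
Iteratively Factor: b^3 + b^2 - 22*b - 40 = (b - 5)*(b^2 + 6*b + 8) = (b - 5)*(b + 2)*(b + 4)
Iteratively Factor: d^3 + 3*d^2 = (d)*(d^2 + 3*d) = d*(d + 3)*(d)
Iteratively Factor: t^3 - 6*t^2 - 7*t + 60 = (t - 5)*(t^2 - t - 12) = (t - 5)*(t - 4)*(t + 3)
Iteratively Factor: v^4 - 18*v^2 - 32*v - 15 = (v - 5)*(v^3 + 5*v^2 + 7*v + 3) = (v - 5)*(v + 1)*(v^2 + 4*v + 3) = (v - 5)*(v + 1)^2*(v + 3)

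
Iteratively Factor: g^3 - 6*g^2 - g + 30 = (g - 5)*(g^2 - g - 6) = (g - 5)*(g + 2)*(g - 3)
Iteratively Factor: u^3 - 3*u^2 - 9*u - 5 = (u + 1)*(u^2 - 4*u - 5) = (u + 1)^2*(u - 5)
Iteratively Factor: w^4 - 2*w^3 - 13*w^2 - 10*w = (w - 5)*(w^3 + 3*w^2 + 2*w) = w*(w - 5)*(w^2 + 3*w + 2) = w*(w - 5)*(w + 2)*(w + 1)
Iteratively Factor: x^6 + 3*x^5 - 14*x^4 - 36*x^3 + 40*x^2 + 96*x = (x + 4)*(x^5 - x^4 - 10*x^3 + 4*x^2 + 24*x) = x*(x + 4)*(x^4 - x^3 - 10*x^2 + 4*x + 24) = x*(x - 3)*(x + 4)*(x^3 + 2*x^2 - 4*x - 8) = x*(x - 3)*(x + 2)*(x + 4)*(x^2 - 4) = x*(x - 3)*(x + 2)^2*(x + 4)*(x - 2)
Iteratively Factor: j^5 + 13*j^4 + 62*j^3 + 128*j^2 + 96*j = (j + 4)*(j^4 + 9*j^3 + 26*j^2 + 24*j) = (j + 4)^2*(j^3 + 5*j^2 + 6*j) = (j + 2)*(j + 4)^2*(j^2 + 3*j) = (j + 2)*(j + 3)*(j + 4)^2*(j)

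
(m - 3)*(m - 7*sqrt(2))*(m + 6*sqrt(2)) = m^3 - 3*m^2 - sqrt(2)*m^2 - 84*m + 3*sqrt(2)*m + 252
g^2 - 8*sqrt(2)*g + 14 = (g - 7*sqrt(2))*(g - sqrt(2))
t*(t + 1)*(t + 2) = t^3 + 3*t^2 + 2*t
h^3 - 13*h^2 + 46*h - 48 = (h - 8)*(h - 3)*(h - 2)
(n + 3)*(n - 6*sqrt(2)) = n^2 - 6*sqrt(2)*n + 3*n - 18*sqrt(2)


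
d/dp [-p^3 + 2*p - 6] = 2 - 3*p^2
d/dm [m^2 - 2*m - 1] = 2*m - 2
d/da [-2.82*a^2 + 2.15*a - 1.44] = 2.15 - 5.64*a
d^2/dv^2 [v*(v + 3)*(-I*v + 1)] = -6*I*v + 2 - 6*I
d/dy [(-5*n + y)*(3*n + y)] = -2*n + 2*y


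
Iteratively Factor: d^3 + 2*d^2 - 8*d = (d)*(d^2 + 2*d - 8) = d*(d + 4)*(d - 2)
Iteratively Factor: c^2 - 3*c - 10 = (c - 5)*(c + 2)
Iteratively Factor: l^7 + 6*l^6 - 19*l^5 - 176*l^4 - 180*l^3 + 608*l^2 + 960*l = (l)*(l^6 + 6*l^5 - 19*l^4 - 176*l^3 - 180*l^2 + 608*l + 960) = l*(l + 3)*(l^5 + 3*l^4 - 28*l^3 - 92*l^2 + 96*l + 320) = l*(l + 2)*(l + 3)*(l^4 + l^3 - 30*l^2 - 32*l + 160) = l*(l - 5)*(l + 2)*(l + 3)*(l^3 + 6*l^2 - 32) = l*(l - 5)*(l - 2)*(l + 2)*(l + 3)*(l^2 + 8*l + 16) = l*(l - 5)*(l - 2)*(l + 2)*(l + 3)*(l + 4)*(l + 4)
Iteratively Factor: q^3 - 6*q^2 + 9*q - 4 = (q - 1)*(q^2 - 5*q + 4) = (q - 1)^2*(q - 4)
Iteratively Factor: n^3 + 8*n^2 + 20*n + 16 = (n + 4)*(n^2 + 4*n + 4) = (n + 2)*(n + 4)*(n + 2)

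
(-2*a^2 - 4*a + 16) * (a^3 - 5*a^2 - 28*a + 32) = -2*a^5 + 6*a^4 + 92*a^3 - 32*a^2 - 576*a + 512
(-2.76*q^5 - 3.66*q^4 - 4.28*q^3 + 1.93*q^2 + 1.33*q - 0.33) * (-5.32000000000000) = 14.6832*q^5 + 19.4712*q^4 + 22.7696*q^3 - 10.2676*q^2 - 7.0756*q + 1.7556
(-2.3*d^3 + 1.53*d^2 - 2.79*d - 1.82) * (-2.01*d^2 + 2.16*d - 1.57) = 4.623*d^5 - 8.0433*d^4 + 12.5237*d^3 - 4.7703*d^2 + 0.4491*d + 2.8574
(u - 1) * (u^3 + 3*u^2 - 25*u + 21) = u^4 + 2*u^3 - 28*u^2 + 46*u - 21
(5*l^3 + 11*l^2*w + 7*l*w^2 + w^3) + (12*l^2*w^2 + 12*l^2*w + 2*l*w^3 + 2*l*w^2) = 5*l^3 + 12*l^2*w^2 + 23*l^2*w + 2*l*w^3 + 9*l*w^2 + w^3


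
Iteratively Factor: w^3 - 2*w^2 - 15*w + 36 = (w - 3)*(w^2 + w - 12) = (w - 3)*(w + 4)*(w - 3)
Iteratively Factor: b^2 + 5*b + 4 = (b + 1)*(b + 4)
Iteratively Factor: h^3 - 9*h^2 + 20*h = (h - 5)*(h^2 - 4*h) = h*(h - 5)*(h - 4)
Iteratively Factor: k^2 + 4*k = (k)*(k + 4)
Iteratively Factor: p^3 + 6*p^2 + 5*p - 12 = (p + 3)*(p^2 + 3*p - 4) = (p - 1)*(p + 3)*(p + 4)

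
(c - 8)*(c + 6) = c^2 - 2*c - 48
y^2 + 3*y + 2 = (y + 1)*(y + 2)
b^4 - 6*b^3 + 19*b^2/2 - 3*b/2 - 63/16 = (b - 7/2)*(b - 3/2)^2*(b + 1/2)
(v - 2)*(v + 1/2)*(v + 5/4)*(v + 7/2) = v^4 + 13*v^3/4 - 15*v^2/4 - 181*v/16 - 35/8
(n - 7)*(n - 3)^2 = n^3 - 13*n^2 + 51*n - 63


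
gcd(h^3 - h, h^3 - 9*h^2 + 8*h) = h^2 - h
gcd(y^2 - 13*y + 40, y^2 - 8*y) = y - 8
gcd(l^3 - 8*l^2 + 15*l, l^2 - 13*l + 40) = l - 5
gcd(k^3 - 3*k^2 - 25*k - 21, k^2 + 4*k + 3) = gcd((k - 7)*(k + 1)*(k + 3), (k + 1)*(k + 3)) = k^2 + 4*k + 3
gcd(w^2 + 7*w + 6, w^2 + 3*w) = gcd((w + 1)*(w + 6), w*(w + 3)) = 1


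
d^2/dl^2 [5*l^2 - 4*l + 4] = 10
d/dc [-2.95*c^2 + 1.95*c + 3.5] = 1.95 - 5.9*c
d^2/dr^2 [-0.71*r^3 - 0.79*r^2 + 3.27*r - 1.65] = -4.26*r - 1.58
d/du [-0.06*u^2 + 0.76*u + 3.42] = 0.76 - 0.12*u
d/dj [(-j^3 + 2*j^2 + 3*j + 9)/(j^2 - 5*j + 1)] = (-j^4 + 10*j^3 - 16*j^2 - 14*j + 48)/(j^4 - 10*j^3 + 27*j^2 - 10*j + 1)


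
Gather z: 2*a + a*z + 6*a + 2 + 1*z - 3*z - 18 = 8*a + z*(a - 2) - 16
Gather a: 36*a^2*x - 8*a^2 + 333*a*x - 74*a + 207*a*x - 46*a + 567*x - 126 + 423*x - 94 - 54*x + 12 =a^2*(36*x - 8) + a*(540*x - 120) + 936*x - 208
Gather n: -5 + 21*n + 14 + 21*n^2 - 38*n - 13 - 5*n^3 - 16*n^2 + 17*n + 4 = -5*n^3 + 5*n^2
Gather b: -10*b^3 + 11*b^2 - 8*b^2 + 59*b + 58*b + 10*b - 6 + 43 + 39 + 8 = -10*b^3 + 3*b^2 + 127*b + 84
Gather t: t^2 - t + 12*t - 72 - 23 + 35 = t^2 + 11*t - 60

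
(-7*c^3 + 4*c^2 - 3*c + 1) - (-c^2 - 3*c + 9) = -7*c^3 + 5*c^2 - 8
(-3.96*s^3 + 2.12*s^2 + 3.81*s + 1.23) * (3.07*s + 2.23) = -12.1572*s^4 - 2.3224*s^3 + 16.4243*s^2 + 12.2724*s + 2.7429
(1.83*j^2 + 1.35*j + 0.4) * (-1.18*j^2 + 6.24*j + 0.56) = -2.1594*j^4 + 9.8262*j^3 + 8.9768*j^2 + 3.252*j + 0.224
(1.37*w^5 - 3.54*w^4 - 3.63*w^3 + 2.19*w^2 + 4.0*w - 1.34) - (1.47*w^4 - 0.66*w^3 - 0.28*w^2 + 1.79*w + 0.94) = 1.37*w^5 - 5.01*w^4 - 2.97*w^3 + 2.47*w^2 + 2.21*w - 2.28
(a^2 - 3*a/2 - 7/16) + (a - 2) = a^2 - a/2 - 39/16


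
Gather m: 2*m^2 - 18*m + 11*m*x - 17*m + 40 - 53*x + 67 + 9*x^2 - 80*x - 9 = 2*m^2 + m*(11*x - 35) + 9*x^2 - 133*x + 98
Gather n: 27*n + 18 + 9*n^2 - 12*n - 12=9*n^2 + 15*n + 6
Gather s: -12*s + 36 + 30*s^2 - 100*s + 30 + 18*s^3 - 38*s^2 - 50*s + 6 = 18*s^3 - 8*s^2 - 162*s + 72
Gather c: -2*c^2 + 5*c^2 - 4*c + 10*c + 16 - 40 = 3*c^2 + 6*c - 24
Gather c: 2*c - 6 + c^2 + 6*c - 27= c^2 + 8*c - 33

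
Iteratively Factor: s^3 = (s)*(s^2) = s^2*(s)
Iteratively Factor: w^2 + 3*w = (w + 3)*(w)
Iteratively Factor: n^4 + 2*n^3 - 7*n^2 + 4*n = (n - 1)*(n^3 + 3*n^2 - 4*n) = (n - 1)*(n + 4)*(n^2 - n) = (n - 1)^2*(n + 4)*(n)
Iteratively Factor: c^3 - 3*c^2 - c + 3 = (c - 1)*(c^2 - 2*c - 3) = (c - 3)*(c - 1)*(c + 1)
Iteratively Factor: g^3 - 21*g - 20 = (g + 4)*(g^2 - 4*g - 5) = (g - 5)*(g + 4)*(g + 1)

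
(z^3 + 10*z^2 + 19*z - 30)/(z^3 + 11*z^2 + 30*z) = (z - 1)/z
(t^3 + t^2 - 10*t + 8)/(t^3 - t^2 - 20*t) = (t^2 - 3*t + 2)/(t*(t - 5))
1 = 1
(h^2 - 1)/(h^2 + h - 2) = (h + 1)/(h + 2)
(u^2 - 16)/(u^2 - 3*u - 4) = (u + 4)/(u + 1)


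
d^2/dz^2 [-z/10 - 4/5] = 0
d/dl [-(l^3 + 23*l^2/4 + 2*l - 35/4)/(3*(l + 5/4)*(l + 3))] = (-16*l^4 - 136*l^3 - 539*l^2 - 970*l - 715)/(3*(16*l^4 + 136*l^3 + 409*l^2 + 510*l + 225))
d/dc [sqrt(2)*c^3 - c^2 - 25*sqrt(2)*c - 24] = 3*sqrt(2)*c^2 - 2*c - 25*sqrt(2)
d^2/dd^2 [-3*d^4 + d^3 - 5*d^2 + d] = -36*d^2 + 6*d - 10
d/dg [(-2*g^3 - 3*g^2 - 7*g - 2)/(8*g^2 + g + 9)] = (-16*g^4 - 4*g^3 - g^2 - 22*g - 61)/(64*g^4 + 16*g^3 + 145*g^2 + 18*g + 81)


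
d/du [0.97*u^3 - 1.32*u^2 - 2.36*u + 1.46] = 2.91*u^2 - 2.64*u - 2.36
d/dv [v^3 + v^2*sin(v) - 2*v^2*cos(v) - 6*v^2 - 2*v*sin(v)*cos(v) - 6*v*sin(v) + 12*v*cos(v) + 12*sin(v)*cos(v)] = 2*v^2*sin(v) + v^2*cos(v) + 3*v^2 - 10*sqrt(2)*v*sin(v + pi/4) - 2*v*cos(2*v) - 12*v - 6*sin(v) - sin(2*v) + 12*cos(v) + 12*cos(2*v)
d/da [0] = 0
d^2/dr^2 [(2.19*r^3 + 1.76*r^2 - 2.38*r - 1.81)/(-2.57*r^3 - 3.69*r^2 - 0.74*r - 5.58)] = (18.2876060000001*r^6 + 119.307624*r^5 + 675.833928*r^4 + 781.14712*r^3 - 77.868318*r^2 - 829.244952*r - 201.809332)/(16.974593*r^9 + 73.116243*r^8 + 119.643009*r^7 + 202.915287*r^6 + 351.950622*r^5 + 297.66771*r^4 + 331.887356*r^3 + 353.846772*r^2 + 69.122808*r + 173.741112)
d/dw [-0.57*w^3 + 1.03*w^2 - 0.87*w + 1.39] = -1.71*w^2 + 2.06*w - 0.87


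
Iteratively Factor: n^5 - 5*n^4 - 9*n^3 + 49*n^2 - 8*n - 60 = (n - 2)*(n^4 - 3*n^3 - 15*n^2 + 19*n + 30) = (n - 2)*(n + 1)*(n^3 - 4*n^2 - 11*n + 30) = (n - 5)*(n - 2)*(n + 1)*(n^2 + n - 6) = (n - 5)*(n - 2)*(n + 1)*(n + 3)*(n - 2)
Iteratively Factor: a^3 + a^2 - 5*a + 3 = (a - 1)*(a^2 + 2*a - 3) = (a - 1)^2*(a + 3)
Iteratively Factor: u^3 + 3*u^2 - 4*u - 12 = (u + 2)*(u^2 + u - 6) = (u - 2)*(u + 2)*(u + 3)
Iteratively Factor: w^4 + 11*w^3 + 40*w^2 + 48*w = (w + 4)*(w^3 + 7*w^2 + 12*w) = (w + 3)*(w + 4)*(w^2 + 4*w) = (w + 3)*(w + 4)^2*(w)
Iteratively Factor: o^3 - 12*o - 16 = (o + 2)*(o^2 - 2*o - 8) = (o - 4)*(o + 2)*(o + 2)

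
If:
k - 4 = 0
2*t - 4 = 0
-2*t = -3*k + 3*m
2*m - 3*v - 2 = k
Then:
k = 4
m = 8/3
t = 2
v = -2/9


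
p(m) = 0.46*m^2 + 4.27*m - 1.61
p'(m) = 0.92*m + 4.27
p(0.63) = 1.26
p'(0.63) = 4.85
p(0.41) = 0.22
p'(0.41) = 4.65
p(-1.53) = -7.07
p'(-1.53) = 2.86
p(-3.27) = -10.65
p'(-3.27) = 1.26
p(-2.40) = -9.21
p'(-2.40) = 2.06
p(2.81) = 14.02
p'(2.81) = 6.86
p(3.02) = 15.48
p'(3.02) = 7.05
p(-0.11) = -2.07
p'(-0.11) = 4.17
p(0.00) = -1.61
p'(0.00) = 4.27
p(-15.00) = 37.84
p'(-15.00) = -9.53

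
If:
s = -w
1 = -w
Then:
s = 1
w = -1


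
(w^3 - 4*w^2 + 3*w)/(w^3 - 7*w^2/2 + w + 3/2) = 2*w/(2*w + 1)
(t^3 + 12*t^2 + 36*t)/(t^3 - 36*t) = (t + 6)/(t - 6)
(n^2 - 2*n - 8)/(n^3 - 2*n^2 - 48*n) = (-n^2 + 2*n + 8)/(n*(-n^2 + 2*n + 48))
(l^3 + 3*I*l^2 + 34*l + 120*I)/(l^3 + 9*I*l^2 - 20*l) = (l - 6*I)/l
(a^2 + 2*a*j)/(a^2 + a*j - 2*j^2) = a/(a - j)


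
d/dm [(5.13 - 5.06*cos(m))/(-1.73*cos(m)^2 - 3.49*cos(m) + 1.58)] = (8.7538*cos(m)^2 - 17.7498*cos(m) - 9.9089)*sin(m)/(2.9929*cos(m)^4 + 12.0754*cos(m)^3 + 6.7133*cos(m)^2 - 11.0284*cos(m) + 2.4964)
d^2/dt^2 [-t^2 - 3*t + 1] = -2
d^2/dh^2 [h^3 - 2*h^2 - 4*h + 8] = 6*h - 4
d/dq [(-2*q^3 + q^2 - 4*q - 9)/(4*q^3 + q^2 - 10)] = 2*(-3*q^4 + 16*q^3 + 86*q^2 - q + 20)/(16*q^6 + 8*q^5 + q^4 - 80*q^3 - 20*q^2 + 100)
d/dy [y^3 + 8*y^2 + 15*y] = 3*y^2 + 16*y + 15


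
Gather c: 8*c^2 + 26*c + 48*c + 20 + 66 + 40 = 8*c^2 + 74*c + 126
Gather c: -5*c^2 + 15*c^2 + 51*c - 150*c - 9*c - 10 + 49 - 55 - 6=10*c^2 - 108*c - 22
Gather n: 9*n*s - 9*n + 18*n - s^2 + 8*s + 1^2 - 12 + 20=n*(9*s + 9) - s^2 + 8*s + 9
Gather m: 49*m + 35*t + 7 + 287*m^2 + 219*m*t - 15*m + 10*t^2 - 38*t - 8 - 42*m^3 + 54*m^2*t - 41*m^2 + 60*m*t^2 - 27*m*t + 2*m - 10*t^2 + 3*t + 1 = -42*m^3 + m^2*(54*t + 246) + m*(60*t^2 + 192*t + 36)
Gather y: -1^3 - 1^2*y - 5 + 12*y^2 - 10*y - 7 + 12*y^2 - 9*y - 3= 24*y^2 - 20*y - 16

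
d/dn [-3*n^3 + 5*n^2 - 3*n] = -9*n^2 + 10*n - 3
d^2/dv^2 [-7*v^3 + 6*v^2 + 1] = 12 - 42*v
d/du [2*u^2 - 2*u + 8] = 4*u - 2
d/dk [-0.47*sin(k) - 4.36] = -0.47*cos(k)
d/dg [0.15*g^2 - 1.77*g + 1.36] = 0.3*g - 1.77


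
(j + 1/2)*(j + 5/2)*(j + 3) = j^3 + 6*j^2 + 41*j/4 + 15/4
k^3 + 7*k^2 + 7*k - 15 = (k - 1)*(k + 3)*(k + 5)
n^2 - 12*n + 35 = (n - 7)*(n - 5)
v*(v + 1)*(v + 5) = v^3 + 6*v^2 + 5*v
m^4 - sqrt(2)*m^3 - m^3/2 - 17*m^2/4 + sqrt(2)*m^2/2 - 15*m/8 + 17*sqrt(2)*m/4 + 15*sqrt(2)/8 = (m - 5/2)*(m + 1/2)*(m + 3/2)*(m - sqrt(2))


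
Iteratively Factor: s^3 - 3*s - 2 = (s + 1)*(s^2 - s - 2) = (s - 2)*(s + 1)*(s + 1)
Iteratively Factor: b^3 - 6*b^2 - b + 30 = (b - 3)*(b^2 - 3*b - 10) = (b - 5)*(b - 3)*(b + 2)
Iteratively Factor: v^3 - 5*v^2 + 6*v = (v)*(v^2 - 5*v + 6) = v*(v - 3)*(v - 2)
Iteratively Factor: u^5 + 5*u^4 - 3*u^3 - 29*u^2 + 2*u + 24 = (u + 3)*(u^4 + 2*u^3 - 9*u^2 - 2*u + 8) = (u - 1)*(u + 3)*(u^3 + 3*u^2 - 6*u - 8) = (u - 1)*(u + 3)*(u + 4)*(u^2 - u - 2) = (u - 1)*(u + 1)*(u + 3)*(u + 4)*(u - 2)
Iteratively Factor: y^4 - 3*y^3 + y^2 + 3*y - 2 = (y - 2)*(y^3 - y^2 - y + 1) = (y - 2)*(y - 1)*(y^2 - 1) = (y - 2)*(y - 1)^2*(y + 1)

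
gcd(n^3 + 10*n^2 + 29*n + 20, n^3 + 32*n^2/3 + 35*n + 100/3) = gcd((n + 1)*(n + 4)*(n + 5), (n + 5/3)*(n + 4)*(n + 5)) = n^2 + 9*n + 20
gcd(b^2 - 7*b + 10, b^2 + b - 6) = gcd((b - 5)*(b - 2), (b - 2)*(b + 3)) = b - 2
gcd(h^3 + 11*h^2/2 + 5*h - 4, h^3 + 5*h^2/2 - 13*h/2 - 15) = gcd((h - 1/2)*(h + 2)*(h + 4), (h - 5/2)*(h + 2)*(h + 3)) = h + 2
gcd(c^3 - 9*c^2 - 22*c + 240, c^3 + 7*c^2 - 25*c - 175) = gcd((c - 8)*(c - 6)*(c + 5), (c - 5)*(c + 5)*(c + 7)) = c + 5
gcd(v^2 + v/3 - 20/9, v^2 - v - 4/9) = v - 4/3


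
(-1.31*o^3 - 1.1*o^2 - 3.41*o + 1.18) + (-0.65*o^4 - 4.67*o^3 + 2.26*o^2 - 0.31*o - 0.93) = -0.65*o^4 - 5.98*o^3 + 1.16*o^2 - 3.72*o + 0.25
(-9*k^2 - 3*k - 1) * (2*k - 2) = -18*k^3 + 12*k^2 + 4*k + 2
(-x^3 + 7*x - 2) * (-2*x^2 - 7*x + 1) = 2*x^5 + 7*x^4 - 15*x^3 - 45*x^2 + 21*x - 2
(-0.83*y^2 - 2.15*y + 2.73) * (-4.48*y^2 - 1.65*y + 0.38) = 3.7184*y^4 + 11.0015*y^3 - 8.9983*y^2 - 5.3215*y + 1.0374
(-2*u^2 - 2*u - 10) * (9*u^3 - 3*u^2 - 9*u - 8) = -18*u^5 - 12*u^4 - 66*u^3 + 64*u^2 + 106*u + 80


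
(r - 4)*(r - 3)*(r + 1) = r^3 - 6*r^2 + 5*r + 12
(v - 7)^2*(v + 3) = v^3 - 11*v^2 + 7*v + 147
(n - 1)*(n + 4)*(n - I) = n^3 + 3*n^2 - I*n^2 - 4*n - 3*I*n + 4*I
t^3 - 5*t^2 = t^2*(t - 5)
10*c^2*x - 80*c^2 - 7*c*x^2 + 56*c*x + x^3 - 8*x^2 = (-5*c + x)*(-2*c + x)*(x - 8)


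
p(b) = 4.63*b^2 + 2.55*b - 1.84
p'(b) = 9.26*b + 2.55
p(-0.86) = -0.61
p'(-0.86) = -5.41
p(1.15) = 7.22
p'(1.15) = 13.20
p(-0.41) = -2.11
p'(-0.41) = -1.25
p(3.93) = 79.69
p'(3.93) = 38.94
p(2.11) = 24.15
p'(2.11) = 22.09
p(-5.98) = 148.48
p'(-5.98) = -52.82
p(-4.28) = 72.06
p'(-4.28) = -37.08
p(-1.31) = 2.77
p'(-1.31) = -9.58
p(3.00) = 47.48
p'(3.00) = 30.33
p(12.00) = 695.48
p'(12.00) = 113.67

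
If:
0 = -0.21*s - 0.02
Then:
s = -0.10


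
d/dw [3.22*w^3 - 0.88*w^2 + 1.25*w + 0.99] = 9.66*w^2 - 1.76*w + 1.25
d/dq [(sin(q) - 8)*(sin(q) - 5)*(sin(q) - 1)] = (3*sin(q)^2 - 28*sin(q) + 53)*cos(q)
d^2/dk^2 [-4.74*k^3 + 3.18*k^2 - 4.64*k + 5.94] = 6.36 - 28.44*k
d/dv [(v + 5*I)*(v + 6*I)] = 2*v + 11*I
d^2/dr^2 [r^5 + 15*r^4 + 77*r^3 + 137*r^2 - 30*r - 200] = 20*r^3 + 180*r^2 + 462*r + 274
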